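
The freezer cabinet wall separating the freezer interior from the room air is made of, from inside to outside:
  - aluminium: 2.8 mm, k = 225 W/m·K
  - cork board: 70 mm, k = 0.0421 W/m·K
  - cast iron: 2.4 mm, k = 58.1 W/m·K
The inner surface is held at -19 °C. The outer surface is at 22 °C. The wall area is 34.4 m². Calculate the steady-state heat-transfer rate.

Q ≈ 848 W

Using the resistance-network approach (series):
R_aluminium = L/(kA) = 0.0028/(225×34.4) = 3.618×10^-7 K/W
R_cork board = L/(kA) = 0.07/(0.0421×34.4) = 0.04833 K/W
R_cast iron = L/(kA) = 0.0024/(58.1×34.4) = 1.201×10^-6 K/W
R_total = 0.04834 K/W
Q = ΔT / R_total = 41 / 0.04834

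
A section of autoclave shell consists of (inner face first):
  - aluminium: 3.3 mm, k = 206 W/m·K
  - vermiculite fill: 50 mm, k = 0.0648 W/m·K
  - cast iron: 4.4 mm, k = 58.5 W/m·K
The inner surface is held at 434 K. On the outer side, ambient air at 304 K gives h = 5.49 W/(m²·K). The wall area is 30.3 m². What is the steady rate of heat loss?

Q ≈ 4130 W

Model the wall as resistances in series:
R_aluminium = L/(kA) = 0.0033/(206×30.3) = 5.287×10^-7 K/W
R_vermiculite fill = L/(kA) = 0.05/(0.0648×30.3) = 0.02547 K/W
R_cast iron = L/(kA) = 0.0044/(58.5×30.3) = 2.482×10^-6 K/W
R_outer film = 1/(h_o·A) = 1/(5.49×30.3) = 0.006012 K/W
R_total = 0.03148 K/W
Q = ΔT / R_total = 130 / 0.03148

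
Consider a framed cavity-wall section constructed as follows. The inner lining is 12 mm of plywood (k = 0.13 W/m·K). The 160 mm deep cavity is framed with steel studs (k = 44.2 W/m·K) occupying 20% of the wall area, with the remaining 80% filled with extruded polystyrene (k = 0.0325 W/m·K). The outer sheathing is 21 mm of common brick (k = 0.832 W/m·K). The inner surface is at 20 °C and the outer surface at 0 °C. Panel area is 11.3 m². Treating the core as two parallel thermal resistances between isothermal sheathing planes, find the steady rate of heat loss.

Sheathing layers in series; stud and cavity paths in parallel between them.
R_inner = 0.012/(0.13×11.3) = 0.008169 K/W
R_stud  = 0.16/(44.2×0.2×11.3) = 0.001602 K/W
R_cav   = 0.16/(0.0325×0.8×11.3) = 0.5446 K/W
1/R_core = 1/R_stud + 1/R_cav → R_core = 0.001597 K/W
R_outer = 0.021/(0.832×11.3) = 0.002234 K/W
R_total = 0.012 K/W
Q = ΔT/R_total = 20/0.012

Q ≈ 1670 W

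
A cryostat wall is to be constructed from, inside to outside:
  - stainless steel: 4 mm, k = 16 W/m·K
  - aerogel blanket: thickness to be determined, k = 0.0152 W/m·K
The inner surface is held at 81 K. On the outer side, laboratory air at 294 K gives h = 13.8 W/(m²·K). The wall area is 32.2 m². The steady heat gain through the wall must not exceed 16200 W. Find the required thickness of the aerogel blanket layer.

Thermal resistances in series:
R_stainless steel = L/(kA) = 0.004/(16×32.2) = 7.764×10^-6 K/W
R_outer film = 1/(h_o·A) = 1/(13.8×32.2) = 0.00225 K/W
Sum of the known resistances R_other = 0.002258 K/W
Required total resistance R_tot = ΔT/Q_allow = 213/16200 = 0.01315 K/W
R_aerogel blanket = R_tot − R_other = 0.01089 K/W
L = R·k·A = 0.01089×0.0152×32.2

L ≈ 5.33 mm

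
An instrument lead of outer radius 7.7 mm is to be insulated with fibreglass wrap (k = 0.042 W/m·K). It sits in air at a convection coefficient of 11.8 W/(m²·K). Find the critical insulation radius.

r_cr ≈ 3.56 mm

For a cylinder r_cr = k/h = 0.042/11.8
r_cr = 3.56 mm; since the bare radius (7.7 mm) is above r_cr, any added insulation will reduce heat loss.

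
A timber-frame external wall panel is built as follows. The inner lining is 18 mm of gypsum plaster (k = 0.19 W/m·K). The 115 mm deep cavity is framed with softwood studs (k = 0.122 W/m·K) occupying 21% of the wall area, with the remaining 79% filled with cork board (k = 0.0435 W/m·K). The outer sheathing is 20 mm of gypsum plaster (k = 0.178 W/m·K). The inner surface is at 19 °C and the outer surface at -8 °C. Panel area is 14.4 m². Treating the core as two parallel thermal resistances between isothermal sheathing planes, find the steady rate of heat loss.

Q ≈ 183 W

Sheathing layers in series; stud and cavity paths in parallel between them.
R_inner = 0.018/(0.19×14.4) = 0.006579 K/W
R_stud  = 0.115/(0.122×0.21×14.4) = 0.3117 K/W
R_cav   = 0.115/(0.0435×0.79×14.4) = 0.2324 K/W
1/R_core = 1/R_stud + 1/R_cav → R_core = 0.1331 K/W
R_outer = 0.02/(0.178×14.4) = 0.007803 K/W
R_total = 0.1475 K/W
Q = ΔT/R_total = 27/0.1475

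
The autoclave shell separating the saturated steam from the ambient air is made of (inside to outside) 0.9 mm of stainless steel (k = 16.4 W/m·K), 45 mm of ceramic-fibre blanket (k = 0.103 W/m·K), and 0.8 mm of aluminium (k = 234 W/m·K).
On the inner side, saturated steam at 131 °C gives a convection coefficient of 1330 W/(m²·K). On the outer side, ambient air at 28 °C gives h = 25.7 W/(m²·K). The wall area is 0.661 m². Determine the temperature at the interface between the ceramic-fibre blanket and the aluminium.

Treating each layer as a thermal resistance in series:
R_inner film = 1/(h_i·A) = 1/(1330×0.661) = 0.001137 K/W
R_stainless steel = L/(kA) = 0.0009/(16.4×0.661) = 8.302×10^-5 K/W
R_ceramic-fibre blanket = L/(kA) = 0.045/(0.103×0.661) = 0.661 K/W
R_aluminium = L/(kA) = 0.0008/(234×0.661) = 5.172×10^-6 K/W
R_outer film = 1/(h_o·A) = 1/(25.7×0.661) = 0.05887 K/W
R_total = 0.721 K/W;  Q = ΔT/R_total = 103/0.721 = 142.8 W
T_interface = T_inner − Q·ΣR(inner→interface) = 131 − 143×0.6622

T ≈ 36.4 °C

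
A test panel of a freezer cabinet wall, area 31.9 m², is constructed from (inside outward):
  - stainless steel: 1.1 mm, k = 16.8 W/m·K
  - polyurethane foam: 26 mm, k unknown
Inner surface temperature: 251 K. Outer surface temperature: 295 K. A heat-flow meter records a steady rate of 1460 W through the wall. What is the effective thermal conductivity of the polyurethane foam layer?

k ≈ 0.027 W/(m·K)

Treating each layer as a thermal resistance in series:
R_stainless steel = L/(kA) = 0.0011/(16.8×31.9) = 2.053×10^-6 K/W
Sum of known resistances R_other = 2.053×10^-6 K/W
Total R = ΔT/Q = 44/1460 = 0.03014 K/W
R_polyurethane foam = R_total − R_other = 0.03013 K/W
k = L/(R·A) = 0.026/(0.03013×31.9)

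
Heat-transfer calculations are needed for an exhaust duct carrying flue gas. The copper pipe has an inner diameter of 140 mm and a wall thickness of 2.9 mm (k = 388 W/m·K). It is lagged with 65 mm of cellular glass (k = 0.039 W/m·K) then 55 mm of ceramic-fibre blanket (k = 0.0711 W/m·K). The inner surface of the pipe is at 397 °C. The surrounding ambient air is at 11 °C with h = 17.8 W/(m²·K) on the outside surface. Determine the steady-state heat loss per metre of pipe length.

Per-layer cylindrical resistances, series-summed:
R_copper pipe wall = ln(72.9/70)/(2π×388×1) = 1.665×10^-5 K/W
R_cellular glass = ln(137.9/72.9)/(2π×0.039×1) = 2.601 K/W
R_ceramic-fibre blanket = ln(192.9/137.9)/(2π×0.0711×1) = 0.7513 K/W
R_outer film = 1/(h_o·2πr_oL) = 1/(17.8×2π×0.1929×1) = 0.04635 K/W
R_total = 3.399 K/W
Q = ΔT/R_total = 386/3.399

q′ ≈ 114 W/m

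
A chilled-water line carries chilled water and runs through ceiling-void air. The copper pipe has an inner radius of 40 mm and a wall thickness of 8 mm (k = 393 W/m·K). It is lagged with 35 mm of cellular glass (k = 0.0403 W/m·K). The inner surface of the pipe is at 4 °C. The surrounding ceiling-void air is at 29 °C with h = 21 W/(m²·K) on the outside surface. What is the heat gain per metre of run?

q′ ≈ 11.1 W/m

Per-layer cylindrical resistances, series-summed:
R_copper pipe wall = ln(48/40)/(2π×393×1) = 7.384×10^-5 K/W
R_cellular glass = ln(83/48)/(2π×0.0403×1) = 2.163 K/W
R_outer film = 1/(h_o·2πr_oL) = 1/(21×2π×0.083×1) = 0.09131 K/W
R_total = 2.254 K/W
Q = ΔT/R_total = 25/2.254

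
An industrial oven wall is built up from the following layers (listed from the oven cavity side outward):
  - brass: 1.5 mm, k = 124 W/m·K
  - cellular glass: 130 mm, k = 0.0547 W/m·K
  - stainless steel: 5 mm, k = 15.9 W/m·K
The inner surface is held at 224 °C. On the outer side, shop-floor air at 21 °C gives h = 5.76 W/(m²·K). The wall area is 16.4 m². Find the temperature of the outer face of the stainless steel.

Series thermal resistances:
R_brass = L/(kA) = 0.0015/(124×16.4) = 7.376×10^-7 K/W
R_cellular glass = L/(kA) = 0.13/(0.0547×16.4) = 0.1449 K/W
R_stainless steel = L/(kA) = 0.005/(15.9×16.4) = 1.917×10^-5 K/W
R_outer film = 1/(h_o·A) = 1/(5.76×16.4) = 0.01059 K/W
R_total = 0.1555 K/W;  Q = ΔT/R_total = 203/0.1555 = 1305 W
T_interface = T_inner − Q·ΣR(inner→interface) = 224 − 1310×0.1449

T ≈ 34.8 °C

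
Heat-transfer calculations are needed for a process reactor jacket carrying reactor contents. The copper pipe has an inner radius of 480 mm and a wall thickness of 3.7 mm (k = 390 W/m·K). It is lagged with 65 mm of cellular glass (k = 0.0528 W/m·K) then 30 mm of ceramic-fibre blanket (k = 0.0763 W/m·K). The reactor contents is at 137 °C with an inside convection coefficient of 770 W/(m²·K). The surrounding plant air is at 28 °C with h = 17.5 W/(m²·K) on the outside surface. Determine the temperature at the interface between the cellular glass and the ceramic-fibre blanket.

Treating each annulus and film as a series resistance:
R_inner film = 1/(h_i·2πr₁L) = 1/(770×2π×0.48×1) = 4.306×10^-4 K/W
R_copper pipe wall = ln(483.7/480)/(2π×390×1) = 3.134×10^-6 K/W
R_cellular glass = ln(548.7/483.7)/(2π×0.0528×1) = 0.3801 K/W
R_ceramic-fibre blanket = ln(578.7/548.7)/(2π×0.0763×1) = 0.111 K/W
R_outer film = 1/(h_o·2πr_oL) = 1/(17.5×2π×0.5787×1) = 0.01572 K/W
R_total = 0.5073 K/W
Q = ΔT/R_total = 109/0.5073
Q = 215 W/m
T_interface = T_inner − Q·ΣR(inner→interface) = 137 − 215×0.3805

T ≈ 55.2 °C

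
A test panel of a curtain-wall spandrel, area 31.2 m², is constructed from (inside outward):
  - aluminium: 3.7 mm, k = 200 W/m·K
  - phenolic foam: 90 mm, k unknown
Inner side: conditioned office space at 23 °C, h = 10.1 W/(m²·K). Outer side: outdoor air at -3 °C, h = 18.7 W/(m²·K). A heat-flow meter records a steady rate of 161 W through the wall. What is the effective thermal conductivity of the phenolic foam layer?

Using the resistance-network approach (series):
R_inner film = 1/(h_i·A) = 1/(10.1×31.2) = 0.003173 K/W
R_aluminium = L/(kA) = 0.0037/(200×31.2) = 5.929×10^-7 K/W
R_outer film = 1/(h_o·A) = 1/(18.7×31.2) = 0.001714 K/W
Sum of known resistances R_other = 0.004888 K/W
Total R = ΔT/Q = 26/161 = 0.1615 K/W
R_phenolic foam = R_total − R_other = 0.1566 K/W
k = L/(R·A) = 0.09/(0.1566×31.2)

k ≈ 0.0184 W/(m·K)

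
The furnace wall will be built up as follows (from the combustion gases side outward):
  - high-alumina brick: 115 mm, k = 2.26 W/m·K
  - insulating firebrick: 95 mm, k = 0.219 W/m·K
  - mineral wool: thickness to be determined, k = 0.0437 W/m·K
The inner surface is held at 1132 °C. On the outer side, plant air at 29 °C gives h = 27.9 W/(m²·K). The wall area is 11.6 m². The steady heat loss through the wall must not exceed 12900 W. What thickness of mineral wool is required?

Series thermal resistances:
R_high-alumina brick = L/(kA) = 0.115/(2.26×11.6) = 0.004387 K/W
R_insulating firebrick = L/(kA) = 0.095/(0.219×11.6) = 0.0374 K/W
R_outer film = 1/(h_o·A) = 1/(27.9×11.6) = 0.00309 K/W
Sum of the known resistances R_other = 0.04487 K/W
Required total resistance R_tot = ΔT/Q_allow = 1103/12900 = 0.0855 K/W
R_mineral wool = R_tot − R_other = 0.04063 K/W
L = R·k·A = 0.04063×0.0437×11.6

L ≈ 20.6 mm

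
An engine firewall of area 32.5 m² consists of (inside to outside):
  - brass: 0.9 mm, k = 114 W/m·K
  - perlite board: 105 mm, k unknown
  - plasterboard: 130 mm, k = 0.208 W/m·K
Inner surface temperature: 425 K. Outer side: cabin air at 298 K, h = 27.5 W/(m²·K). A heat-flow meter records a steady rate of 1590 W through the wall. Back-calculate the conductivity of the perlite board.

k ≈ 0.0543 W/(m·K)

Using the resistance-network approach (series):
R_brass = L/(kA) = 0.0009/(114×32.5) = 2.429×10^-7 K/W
R_plasterboard = L/(kA) = 0.13/(0.208×32.5) = 0.01923 K/W
R_outer film = 1/(h_o·A) = 1/(27.5×32.5) = 0.001119 K/W
Sum of known resistances R_other = 0.02035 K/W
Total R = ΔT/Q = 127/1590 = 0.07987 K/W
R_perlite board = R_total − R_other = 0.05952 K/W
k = L/(R·A) = 0.105/(0.05952×32.5)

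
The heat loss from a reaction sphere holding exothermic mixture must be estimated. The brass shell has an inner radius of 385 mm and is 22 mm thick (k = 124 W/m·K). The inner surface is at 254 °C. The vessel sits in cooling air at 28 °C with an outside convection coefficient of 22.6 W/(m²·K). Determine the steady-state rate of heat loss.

Spherical conduction: R = (1/r_in − 1/r_out)/(4πk) per layer; series-sum.
R_brass shell = (1/0.385 − 1/0.407)/(4π×124) = 9.01×10^-5 K/W
R_outer film = 1/(h·4πr_o²) = 1/(22.6×4π×0.407²) = 0.02126 K/W
R_total = 0.02135 K/W
Q = ΔT/R_total = 226/0.02135

Q ≈ 10600 W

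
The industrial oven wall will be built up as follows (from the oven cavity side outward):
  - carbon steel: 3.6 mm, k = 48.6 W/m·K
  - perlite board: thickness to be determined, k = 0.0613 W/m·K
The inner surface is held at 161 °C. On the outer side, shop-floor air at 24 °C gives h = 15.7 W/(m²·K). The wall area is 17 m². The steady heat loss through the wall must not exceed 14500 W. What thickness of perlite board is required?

L ≈ 5.94 mm

Using the resistance-network approach (series):
R_carbon steel = L/(kA) = 0.0036/(48.6×17) = 4.357×10^-6 K/W
R_outer film = 1/(h_o·A) = 1/(15.7×17) = 0.003747 K/W
Sum of the known resistances R_other = 0.003751 K/W
Required total resistance R_tot = ΔT/Q_allow = 137/14500 = 0.009448 K/W
R_perlite board = R_tot − R_other = 0.005697 K/W
L = R·k·A = 0.005697×0.0613×17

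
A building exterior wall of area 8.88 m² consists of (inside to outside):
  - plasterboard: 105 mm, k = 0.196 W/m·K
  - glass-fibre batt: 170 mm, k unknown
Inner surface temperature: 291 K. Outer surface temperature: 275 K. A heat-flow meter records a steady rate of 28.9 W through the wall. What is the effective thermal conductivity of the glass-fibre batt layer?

Thermal resistances in series:
R_plasterboard = L/(kA) = 0.105/(0.196×8.88) = 0.06033 K/W
Sum of known resistances R_other = 0.06033 K/W
Total R = ΔT/Q = 16/28.9 = 0.5536 K/W
R_glass-fibre batt = R_total − R_other = 0.4933 K/W
k = L/(R·A) = 0.17/(0.4933×8.88)

k ≈ 0.0388 W/(m·K)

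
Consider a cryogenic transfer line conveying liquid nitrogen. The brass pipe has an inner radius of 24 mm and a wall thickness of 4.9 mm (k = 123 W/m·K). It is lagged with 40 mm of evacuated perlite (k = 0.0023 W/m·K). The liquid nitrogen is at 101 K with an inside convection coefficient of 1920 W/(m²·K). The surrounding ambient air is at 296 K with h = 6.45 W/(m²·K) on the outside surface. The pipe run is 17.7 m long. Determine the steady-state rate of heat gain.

Q ≈ 57.1 W

Cylindrical conduction, so R = ln(r₂/r₁)/(2πkL) per layer, in series:
R_inner film = 1/(h_i·2πr₁L) = 1/(1920×2π×0.024×17.7) = 1.951×10^-4 K/W
R_brass pipe wall = ln(28.9/24)/(2π×123×17.7) = 1.358×10^-5 K/W
R_evacuated perlite = ln(68.9/28.9)/(2π×0.0023×17.7) = 3.397 K/W
R_outer film = 1/(h_o·2πr_oL) = 1/(6.45×2π×0.0689×17.7) = 0.02023 K/W
R_total = 3.417 K/W
Q = ΔT/R_total = 195/3.417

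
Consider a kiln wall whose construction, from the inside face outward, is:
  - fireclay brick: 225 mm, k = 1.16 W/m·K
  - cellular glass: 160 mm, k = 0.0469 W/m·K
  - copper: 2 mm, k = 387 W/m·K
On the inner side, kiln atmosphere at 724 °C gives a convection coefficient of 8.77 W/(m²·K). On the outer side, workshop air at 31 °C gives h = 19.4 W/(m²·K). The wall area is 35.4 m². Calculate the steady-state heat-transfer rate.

Q ≈ 6510 W

Series thermal resistances:
R_inner film = 1/(h_i·A) = 1/(8.77×35.4) = 0.003221 K/W
R_fireclay brick = L/(kA) = 0.225/(1.16×35.4) = 0.005479 K/W
R_cellular glass = L/(kA) = 0.16/(0.0469×35.4) = 0.09637 K/W
R_copper = L/(kA) = 0.002/(387×35.4) = 1.46×10^-7 K/W
R_outer film = 1/(h_o·A) = 1/(19.4×35.4) = 0.001456 K/W
R_total = 0.1065 K/W
Q = ΔT / R_total = 693 / 0.1065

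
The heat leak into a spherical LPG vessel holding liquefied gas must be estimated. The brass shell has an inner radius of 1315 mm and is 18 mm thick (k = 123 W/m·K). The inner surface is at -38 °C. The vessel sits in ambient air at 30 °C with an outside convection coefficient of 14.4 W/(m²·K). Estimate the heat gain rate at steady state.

Each spherical layer contributes R = (1/r_i − 1/r_o)/(4πk):
R_brass shell = (1/1.315 − 1/1.333)/(4π×123) = 6.644×10^-6 K/W
R_outer film = 1/(h·4πr_o²) = 1/(14.4×4π×1.333²) = 0.00311 K/W
R_total = 0.003117 K/W
Q = ΔT/R_total = 68/0.003117

Q ≈ 21800 W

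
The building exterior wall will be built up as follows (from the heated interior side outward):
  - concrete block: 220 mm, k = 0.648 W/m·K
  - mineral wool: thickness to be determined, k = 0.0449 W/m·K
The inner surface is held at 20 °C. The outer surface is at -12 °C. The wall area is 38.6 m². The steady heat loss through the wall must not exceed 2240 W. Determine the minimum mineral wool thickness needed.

Model the wall as resistances in series:
R_concrete block = L/(kA) = 0.22/(0.648×38.6) = 0.008795 K/W
Sum of the known resistances R_other = 0.008795 K/W
Required total resistance R_tot = ΔT/Q_allow = 32/2240 = 0.01429 K/W
R_mineral wool = R_tot − R_other = 0.00549 K/W
L = R·k·A = 0.00549×0.0449×38.6

L ≈ 9.52 mm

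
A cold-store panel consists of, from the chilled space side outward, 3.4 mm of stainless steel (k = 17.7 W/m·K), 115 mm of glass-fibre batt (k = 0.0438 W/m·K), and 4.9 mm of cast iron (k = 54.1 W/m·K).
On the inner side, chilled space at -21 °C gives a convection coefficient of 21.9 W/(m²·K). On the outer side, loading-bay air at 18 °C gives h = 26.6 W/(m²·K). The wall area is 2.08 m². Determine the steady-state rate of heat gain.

Q ≈ 29.9 W

Model the wall as resistances in series:
R_inner film = 1/(h_i·A) = 1/(21.9×2.08) = 0.02195 K/W
R_stainless steel = L/(kA) = 0.0034/(17.7×2.08) = 9.235×10^-5 K/W
R_glass-fibre batt = L/(kA) = 0.115/(0.0438×2.08) = 1.262 K/W
R_cast iron = L/(kA) = 0.0049/(54.1×2.08) = 4.354×10^-5 K/W
R_outer film = 1/(h_o·A) = 1/(26.6×2.08) = 0.01807 K/W
R_total = 1.302 K/W
Q = ΔT / R_total = 39 / 1.302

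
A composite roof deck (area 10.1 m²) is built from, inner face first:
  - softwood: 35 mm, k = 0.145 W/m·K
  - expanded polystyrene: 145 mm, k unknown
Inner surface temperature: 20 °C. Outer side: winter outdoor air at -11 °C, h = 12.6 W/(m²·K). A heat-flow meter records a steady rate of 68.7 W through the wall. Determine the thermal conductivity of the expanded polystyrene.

k ≈ 0.0342 W/(m·K)

Using the resistance-network approach (series):
R_softwood = L/(kA) = 0.035/(0.145×10.1) = 0.0239 K/W
R_outer film = 1/(h_o·A) = 1/(12.6×10.1) = 0.007858 K/W
Sum of known resistances R_other = 0.03176 K/W
Total R = ΔT/Q = 31/68.7 = 0.4512 K/W
R_expanded polystyrene = R_total − R_other = 0.4195 K/W
k = L/(R·A) = 0.145/(0.4195×10.1)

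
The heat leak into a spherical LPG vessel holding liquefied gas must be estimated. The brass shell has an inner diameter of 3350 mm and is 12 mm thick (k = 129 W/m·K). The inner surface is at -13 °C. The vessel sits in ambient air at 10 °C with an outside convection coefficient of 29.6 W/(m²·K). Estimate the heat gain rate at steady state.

Q ≈ 24300 W

Each spherical layer contributes R = (1/r_i − 1/r_o)/(4πk):
R_brass shell = (1/1.675 − 1/1.687)/(4π×129) = 2.62×10^-6 K/W
R_outer film = 1/(h·4πr_o²) = 1/(29.6×4π×1.687²) = 9.446×10^-4 K/W
R_total = 9.473×10^-4 K/W
Q = ΔT/R_total = 23/9.473×10^-4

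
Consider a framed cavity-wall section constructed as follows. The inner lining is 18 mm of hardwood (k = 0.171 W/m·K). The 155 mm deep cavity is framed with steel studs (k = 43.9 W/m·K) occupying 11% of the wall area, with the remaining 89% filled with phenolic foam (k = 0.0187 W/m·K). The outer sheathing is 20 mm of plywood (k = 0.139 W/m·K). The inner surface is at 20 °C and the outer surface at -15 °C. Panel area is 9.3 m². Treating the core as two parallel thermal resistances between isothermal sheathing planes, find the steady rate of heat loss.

Sheathing layers in series; stud and cavity paths in parallel between them.
R_inner = 0.018/(0.171×9.3) = 0.01132 K/W
R_stud  = 0.155/(43.9×0.11×9.3) = 0.003451 K/W
R_cav   = 0.155/(0.0187×0.89×9.3) = 1.001 K/W
1/R_core = 1/R_stud + 1/R_cav → R_core = 0.00344 K/W
R_outer = 0.02/(0.139×9.3) = 0.01547 K/W
R_total = 0.03023 K/W
Q = ΔT/R_total = 35/0.03023

Q ≈ 1160 W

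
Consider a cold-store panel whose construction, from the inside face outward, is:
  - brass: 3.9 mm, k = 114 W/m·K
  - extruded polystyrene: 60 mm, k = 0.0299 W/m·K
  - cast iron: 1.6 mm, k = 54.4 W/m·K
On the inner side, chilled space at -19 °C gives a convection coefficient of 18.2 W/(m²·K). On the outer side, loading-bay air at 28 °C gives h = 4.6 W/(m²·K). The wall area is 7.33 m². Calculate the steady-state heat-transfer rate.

Q ≈ 151 W

Series thermal resistances:
R_inner film = 1/(h_i·A) = 1/(18.2×7.33) = 0.007496 K/W
R_brass = L/(kA) = 0.0039/(114×7.33) = 4.667×10^-6 K/W
R_extruded polystyrene = L/(kA) = 0.06/(0.0299×7.33) = 0.2738 K/W
R_cast iron = L/(kA) = 0.0016/(54.4×7.33) = 4.013×10^-6 K/W
R_outer film = 1/(h_o·A) = 1/(4.6×7.33) = 0.02966 K/W
R_total = 0.3109 K/W
Q = ΔT / R_total = 47 / 0.3109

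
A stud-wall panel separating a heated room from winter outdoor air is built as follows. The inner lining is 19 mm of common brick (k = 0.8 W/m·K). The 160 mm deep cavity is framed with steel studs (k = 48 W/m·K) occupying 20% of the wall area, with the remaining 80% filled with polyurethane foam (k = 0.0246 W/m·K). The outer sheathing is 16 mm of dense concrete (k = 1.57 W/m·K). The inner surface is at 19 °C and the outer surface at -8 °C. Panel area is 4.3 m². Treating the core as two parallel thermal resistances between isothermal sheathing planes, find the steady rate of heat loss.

Sheathing layers in series; stud and cavity paths in parallel between them.
R_inner = 0.019/(0.8×4.3) = 0.005523 K/W
R_stud  = 0.16/(48×0.2×4.3) = 0.003876 K/W
R_cav   = 0.16/(0.0246×0.8×4.3) = 1.891 K/W
1/R_core = 1/R_stud + 1/R_cav → R_core = 0.003868 K/W
R_outer = 0.016/(1.57×4.3) = 0.00237 K/W
R_total = 0.01176 K/W
Q = ΔT/R_total = 27/0.01176

Q ≈ 2300 W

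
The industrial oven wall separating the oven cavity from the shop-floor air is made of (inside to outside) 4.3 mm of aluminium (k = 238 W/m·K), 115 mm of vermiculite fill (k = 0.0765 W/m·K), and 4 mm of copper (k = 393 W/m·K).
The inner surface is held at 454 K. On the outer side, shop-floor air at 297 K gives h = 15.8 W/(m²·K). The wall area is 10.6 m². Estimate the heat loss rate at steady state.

Treating each layer as a thermal resistance in series:
R_aluminium = L/(kA) = 0.0043/(238×10.6) = 1.704×10^-6 K/W
R_vermiculite fill = L/(kA) = 0.115/(0.0765×10.6) = 0.1418 K/W
R_copper = L/(kA) = 0.004/(393×10.6) = 9.602×10^-7 K/W
R_outer film = 1/(h_o·A) = 1/(15.8×10.6) = 0.005971 K/W
R_total = 0.1478 K/W
Q = ΔT / R_total = 157 / 0.1478

Q ≈ 1060 W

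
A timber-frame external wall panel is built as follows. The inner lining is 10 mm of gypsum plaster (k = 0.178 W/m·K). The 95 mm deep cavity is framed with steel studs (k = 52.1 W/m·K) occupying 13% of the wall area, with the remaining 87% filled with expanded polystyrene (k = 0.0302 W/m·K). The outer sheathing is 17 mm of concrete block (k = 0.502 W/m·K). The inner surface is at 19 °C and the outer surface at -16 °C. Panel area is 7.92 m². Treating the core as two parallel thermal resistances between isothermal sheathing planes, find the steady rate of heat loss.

Sheathing layers in series; stud and cavity paths in parallel between them.
R_inner = 0.01/(0.178×7.92) = 0.007093 K/W
R_stud  = 0.095/(52.1×0.13×7.92) = 0.001771 K/W
R_cav   = 0.095/(0.0302×0.87×7.92) = 0.4565 K/W
1/R_core = 1/R_stud + 1/R_cav → R_core = 0.001764 K/W
R_outer = 0.017/(0.502×7.92) = 0.004276 K/W
R_total = 0.01313 K/W
Q = ΔT/R_total = 35/0.01313

Q ≈ 2660 W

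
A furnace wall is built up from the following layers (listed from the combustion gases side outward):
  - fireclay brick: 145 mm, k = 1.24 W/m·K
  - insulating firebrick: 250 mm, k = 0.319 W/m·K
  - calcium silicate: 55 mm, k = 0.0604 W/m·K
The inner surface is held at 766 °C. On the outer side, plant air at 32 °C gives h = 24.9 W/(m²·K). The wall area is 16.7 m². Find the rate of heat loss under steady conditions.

Series thermal resistances:
R_fireclay brick = L/(kA) = 0.145/(1.24×16.7) = 0.007002 K/W
R_insulating firebrick = L/(kA) = 0.25/(0.319×16.7) = 0.04693 K/W
R_calcium silicate = L/(kA) = 0.055/(0.0604×16.7) = 0.05453 K/W
R_outer film = 1/(h_o·A) = 1/(24.9×16.7) = 0.002405 K/W
R_total = 0.1109 K/W
Q = ΔT / R_total = 734 / 0.1109

Q ≈ 6620 W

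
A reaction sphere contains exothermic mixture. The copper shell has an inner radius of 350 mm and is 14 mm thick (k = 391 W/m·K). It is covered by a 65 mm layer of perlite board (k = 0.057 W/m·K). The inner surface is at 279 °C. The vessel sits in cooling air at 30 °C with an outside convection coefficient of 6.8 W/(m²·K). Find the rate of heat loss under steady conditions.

For a spherical shell R = (1/r₁ − 1/r₂)/(4πk); film R = 1/(h·4πr²). In series:
R_copper shell = (1/0.35 − 1/0.364)/(4π×391) = 2.237×10^-5 K/W
R_perlite board = (1/0.364 − 1/0.429)/(4π×0.057) = 0.5811 K/W
R_outer film = 1/(h·4πr_o²) = 1/(6.8×4π×0.429²) = 0.06359 K/W
R_total = 0.6447 K/W
Q = ΔT/R_total = 249/0.6447

Q ≈ 386 W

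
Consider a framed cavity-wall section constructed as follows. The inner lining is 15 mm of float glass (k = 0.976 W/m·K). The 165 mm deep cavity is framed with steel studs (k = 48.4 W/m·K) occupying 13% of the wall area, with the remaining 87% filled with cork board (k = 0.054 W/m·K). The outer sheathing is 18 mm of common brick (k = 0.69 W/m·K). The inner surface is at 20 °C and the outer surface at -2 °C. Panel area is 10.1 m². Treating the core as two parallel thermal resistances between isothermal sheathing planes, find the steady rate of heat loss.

Sheathing layers in series; stud and cavity paths in parallel between them.
R_inner = 0.015/(0.976×10.1) = 0.001522 K/W
R_stud  = 0.165/(48.4×0.13×10.1) = 0.002596 K/W
R_cav   = 0.165/(0.054×0.87×10.1) = 0.3477 K/W
1/R_core = 1/R_stud + 1/R_cav → R_core = 0.002577 K/W
R_outer = 0.018/(0.69×10.1) = 0.002583 K/W
R_total = 0.006682 K/W
Q = ΔT/R_total = 22/0.006682

Q ≈ 3290 W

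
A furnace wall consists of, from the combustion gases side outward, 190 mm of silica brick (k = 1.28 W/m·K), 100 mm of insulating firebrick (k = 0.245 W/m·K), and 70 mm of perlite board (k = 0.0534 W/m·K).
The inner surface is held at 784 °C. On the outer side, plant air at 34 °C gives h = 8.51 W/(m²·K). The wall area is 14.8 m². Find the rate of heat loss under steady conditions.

Using the resistance-network approach (series):
R_silica brick = L/(kA) = 0.19/(1.28×14.8) = 0.01003 K/W
R_insulating firebrick = L/(kA) = 0.1/(0.245×14.8) = 0.02758 K/W
R_perlite board = L/(kA) = 0.07/(0.0534×14.8) = 0.08857 K/W
R_outer film = 1/(h_o·A) = 1/(8.51×14.8) = 0.00794 K/W
R_total = 0.1341 K/W
Q = ΔT / R_total = 750 / 0.1341

Q ≈ 5590 W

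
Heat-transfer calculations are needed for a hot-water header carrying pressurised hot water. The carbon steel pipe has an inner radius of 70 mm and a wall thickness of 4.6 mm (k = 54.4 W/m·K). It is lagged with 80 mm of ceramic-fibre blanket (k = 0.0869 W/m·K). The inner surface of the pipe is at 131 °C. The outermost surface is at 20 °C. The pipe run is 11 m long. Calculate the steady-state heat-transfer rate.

Q ≈ 915 W

Cylindrical conduction, so R = ln(r₂/r₁)/(2πkL) per layer, in series:
R_carbon steel pipe wall = ln(74.6/70)/(2π×54.4×11) = 1.693×10^-5 K/W
R_ceramic-fibre blanket = ln(154.6/74.6)/(2π×0.0869×11) = 0.1213 K/W
R_total = 0.1213 K/W
Q = ΔT/R_total = 111/0.1213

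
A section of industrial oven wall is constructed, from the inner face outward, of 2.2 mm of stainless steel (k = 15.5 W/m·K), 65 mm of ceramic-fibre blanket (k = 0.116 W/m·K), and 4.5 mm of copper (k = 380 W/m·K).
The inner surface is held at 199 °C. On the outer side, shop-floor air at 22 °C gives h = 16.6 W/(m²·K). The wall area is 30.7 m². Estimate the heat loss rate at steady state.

Q ≈ 8750 W

Thermal resistances in series:
R_stainless steel = L/(kA) = 0.0022/(15.5×30.7) = 4.623×10^-6 K/W
R_ceramic-fibre blanket = L/(kA) = 0.065/(0.116×30.7) = 0.01825 K/W
R_copper = L/(kA) = 0.0045/(380×30.7) = 3.857×10^-7 K/W
R_outer film = 1/(h_o·A) = 1/(16.6×30.7) = 0.001962 K/W
R_total = 0.02022 K/W
Q = ΔT / R_total = 177 / 0.02022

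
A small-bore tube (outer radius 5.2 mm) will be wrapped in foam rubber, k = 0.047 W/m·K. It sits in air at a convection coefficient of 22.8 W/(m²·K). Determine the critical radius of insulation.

r_cr ≈ 2.06 mm

For a cylinder r_cr = k/h = 0.047/22.8
r_cr = 2.06 mm; since the bare radius (5.2 mm) is above r_cr, any added insulation will reduce heat loss.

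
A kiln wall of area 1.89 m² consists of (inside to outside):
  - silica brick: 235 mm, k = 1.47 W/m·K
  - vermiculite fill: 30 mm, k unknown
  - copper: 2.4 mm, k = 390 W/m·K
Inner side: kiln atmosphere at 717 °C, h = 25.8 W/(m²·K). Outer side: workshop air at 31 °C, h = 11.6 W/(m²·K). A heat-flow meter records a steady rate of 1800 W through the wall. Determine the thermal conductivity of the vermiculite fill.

Treating each layer as a thermal resistance in series:
R_inner film = 1/(h_i·A) = 1/(25.8×1.89) = 0.02051 K/W
R_silica brick = L/(kA) = 0.235/(1.47×1.89) = 0.08458 K/W
R_copper = L/(kA) = 0.0024/(390×1.89) = 3.256×10^-6 K/W
R_outer film = 1/(h_o·A) = 1/(11.6×1.89) = 0.04561 K/W
Sum of known resistances R_other = 0.1507 K/W
Total R = ΔT/Q = 686/1800 = 0.3811 K/W
R_vermiculite fill = R_total − R_other = 0.2304 K/W
k = L/(R·A) = 0.03/(0.2304×1.89)

k ≈ 0.0689 W/(m·K)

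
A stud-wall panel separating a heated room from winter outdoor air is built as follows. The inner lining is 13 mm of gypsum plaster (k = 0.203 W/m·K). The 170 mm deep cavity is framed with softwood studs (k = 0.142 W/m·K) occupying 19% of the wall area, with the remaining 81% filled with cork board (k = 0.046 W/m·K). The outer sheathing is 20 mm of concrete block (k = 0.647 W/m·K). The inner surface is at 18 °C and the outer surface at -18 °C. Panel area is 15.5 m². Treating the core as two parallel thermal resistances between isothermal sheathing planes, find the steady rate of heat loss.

Sheathing layers in series; stud and cavity paths in parallel between them.
R_inner = 0.013/(0.203×15.5) = 0.004132 K/W
R_stud  = 0.17/(0.142×0.19×15.5) = 0.4065 K/W
R_cav   = 0.17/(0.046×0.81×15.5) = 0.2944 K/W
1/R_core = 1/R_stud + 1/R_cav → R_core = 0.1707 K/W
R_outer = 0.02/(0.647×15.5) = 0.001994 K/W
R_total = 0.1769 K/W
Q = ΔT/R_total = 36/0.1769

Q ≈ 204 W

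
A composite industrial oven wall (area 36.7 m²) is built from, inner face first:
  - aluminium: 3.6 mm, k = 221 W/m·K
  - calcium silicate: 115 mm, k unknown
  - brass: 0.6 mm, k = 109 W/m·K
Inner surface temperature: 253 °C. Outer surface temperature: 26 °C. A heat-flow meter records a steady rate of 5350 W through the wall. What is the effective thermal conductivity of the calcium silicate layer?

k ≈ 0.0739 W/(m·K)

Treating each layer as a thermal resistance in series:
R_aluminium = L/(kA) = 0.0036/(221×36.7) = 4.439×10^-7 K/W
R_brass = L/(kA) = 0.0006/(109×36.7) = 1.5×10^-7 K/W
Sum of known resistances R_other = 5.938×10^-7 K/W
Total R = ΔT/Q = 227/5350 = 0.04243 K/W
R_calcium silicate = R_total − R_other = 0.04243 K/W
k = L/(R·A) = 0.115/(0.04243×36.7)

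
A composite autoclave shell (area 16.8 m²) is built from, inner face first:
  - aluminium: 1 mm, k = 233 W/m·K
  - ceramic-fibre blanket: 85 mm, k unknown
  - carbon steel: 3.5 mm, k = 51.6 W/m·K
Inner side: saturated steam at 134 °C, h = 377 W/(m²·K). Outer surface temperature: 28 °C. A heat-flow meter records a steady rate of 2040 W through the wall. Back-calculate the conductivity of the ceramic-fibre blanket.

k ≈ 0.0977 W/(m·K)

Thermal resistances in series:
R_inner film = 1/(h_i·A) = 1/(377×16.8) = 1.579×10^-4 K/W
R_aluminium = L/(kA) = 0.001/(233×16.8) = 2.555×10^-7 K/W
R_carbon steel = L/(kA) = 0.0035/(51.6×16.8) = 4.037×10^-6 K/W
Sum of known resistances R_other = 1.622×10^-4 K/W
Total R = ΔT/Q = 106/2040 = 0.05196 K/W
R_ceramic-fibre blanket = R_total − R_other = 0.0518 K/W
k = L/(R·A) = 0.085/(0.0518×16.8)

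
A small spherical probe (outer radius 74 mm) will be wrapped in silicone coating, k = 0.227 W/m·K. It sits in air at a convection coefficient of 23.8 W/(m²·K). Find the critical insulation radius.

r_cr ≈ 19.1 mm

For a sphere r_cr = 2k/h = 2×0.227/23.8
r_cr = 19.1 mm; since the bare radius (74 mm) is above r_cr, any added insulation will reduce heat loss.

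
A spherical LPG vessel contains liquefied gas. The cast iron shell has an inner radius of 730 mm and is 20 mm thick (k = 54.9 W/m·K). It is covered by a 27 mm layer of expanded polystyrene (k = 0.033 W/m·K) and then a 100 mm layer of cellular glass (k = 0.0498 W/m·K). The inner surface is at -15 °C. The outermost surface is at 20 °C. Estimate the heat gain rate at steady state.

Q ≈ 101 W

For a spherical shell R = (1/r₁ − 1/r₂)/(4πk); film R = 1/(h·4πr²). In series:
R_cast iron shell = (1/0.73 − 1/0.75)/(4π×54.9) = 5.295×10^-5 K/W
R_expanded polystyrene = (1/0.75 − 1/0.777)/(4π×0.033) = 0.1117 K/W
R_cellular glass = (1/0.777 − 1/0.877)/(4π×0.0498) = 0.2345 K/W
R_total = 0.3463 K/W
Q = ΔT/R_total = 35/0.3463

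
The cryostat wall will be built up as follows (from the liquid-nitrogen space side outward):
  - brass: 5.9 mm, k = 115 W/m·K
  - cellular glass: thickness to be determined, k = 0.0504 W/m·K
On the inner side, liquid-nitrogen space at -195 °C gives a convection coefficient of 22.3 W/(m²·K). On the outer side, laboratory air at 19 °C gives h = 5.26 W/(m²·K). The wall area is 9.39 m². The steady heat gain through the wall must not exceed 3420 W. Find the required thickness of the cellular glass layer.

Thermal resistances in series:
R_inner film = 1/(h_i·A) = 1/(22.3×9.39) = 0.004776 K/W
R_brass = L/(kA) = 0.0059/(115×9.39) = 5.464×10^-6 K/W
R_outer film = 1/(h_o·A) = 1/(5.26×9.39) = 0.02025 K/W
Sum of the known resistances R_other = 0.02503 K/W
Required total resistance R_tot = ΔT/Q_allow = 214/3420 = 0.06257 K/W
R_cellular glass = R_tot − R_other = 0.03755 K/W
L = R·k·A = 0.03755×0.0504×9.39

L ≈ 17.8 mm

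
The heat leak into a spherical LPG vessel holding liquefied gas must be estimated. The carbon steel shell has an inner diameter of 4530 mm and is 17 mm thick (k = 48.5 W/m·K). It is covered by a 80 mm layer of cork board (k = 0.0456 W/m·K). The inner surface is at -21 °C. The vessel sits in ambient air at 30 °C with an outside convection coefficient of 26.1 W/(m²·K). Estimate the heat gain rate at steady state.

Q ≈ 1930 W

Each spherical layer contributes R = (1/r_i − 1/r_o)/(4πk):
R_carbon steel shell = (1/2.265 − 1/2.282)/(4π×48.5) = 5.397×10^-6 K/W
R_cork board = (1/2.282 − 1/2.362)/(4π×0.0456) = 0.0259 K/W
R_outer film = 1/(h·4πr_o²) = 1/(26.1×4π×2.362²) = 5.465×10^-4 K/W
R_total = 0.02645 K/W
Q = ΔT/R_total = 51/0.02645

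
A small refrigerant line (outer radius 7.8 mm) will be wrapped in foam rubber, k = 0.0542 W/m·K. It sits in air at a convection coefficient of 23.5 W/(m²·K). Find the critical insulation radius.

For a cylinder r_cr = k/h = 0.0542/23.5
r_cr = 2.31 mm; since the bare radius (7.8 mm) is above r_cr, any added insulation will reduce heat loss.

r_cr ≈ 2.31 mm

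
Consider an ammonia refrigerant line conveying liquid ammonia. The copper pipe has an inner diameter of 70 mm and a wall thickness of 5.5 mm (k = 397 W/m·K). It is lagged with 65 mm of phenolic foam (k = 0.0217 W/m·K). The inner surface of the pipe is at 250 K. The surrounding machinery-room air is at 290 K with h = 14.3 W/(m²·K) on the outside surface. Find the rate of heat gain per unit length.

Treating each annulus and film as a series resistance:
R_copper pipe wall = ln(40.5/35)/(2π×397×1) = 5.851×10^-5 K/W
R_phenolic foam = ln(105.5/40.5)/(2π×0.0217×1) = 7.022 K/W
R_outer film = 1/(h_o·2πr_oL) = 1/(14.3×2π×0.1055×1) = 0.1055 K/W
R_total = 7.128 K/W
Q = ΔT/R_total = 40/7.128

q′ ≈ 5.61 W/m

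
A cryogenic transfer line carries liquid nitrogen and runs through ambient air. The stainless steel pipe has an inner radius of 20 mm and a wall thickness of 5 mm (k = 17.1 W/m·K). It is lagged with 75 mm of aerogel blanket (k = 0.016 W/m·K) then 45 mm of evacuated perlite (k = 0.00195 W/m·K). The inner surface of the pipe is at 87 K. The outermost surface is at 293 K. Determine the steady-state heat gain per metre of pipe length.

q′ ≈ 4.67 W/m

For a radial system each layer contributes R = ln(r_out/r_in)/(2πkL); films add R = 1/(hA).
R_stainless steel pipe wall = ln(25/20)/(2π×17.1×1) = 0.002077 K/W
R_aerogel blanket = ln(100/25)/(2π×0.016×1) = 13.79 K/W
R_evacuated perlite = ln(145/100)/(2π×0.00195×1) = 30.33 K/W
R_total = 44.12 K/W
Q = ΔT/R_total = 206/44.12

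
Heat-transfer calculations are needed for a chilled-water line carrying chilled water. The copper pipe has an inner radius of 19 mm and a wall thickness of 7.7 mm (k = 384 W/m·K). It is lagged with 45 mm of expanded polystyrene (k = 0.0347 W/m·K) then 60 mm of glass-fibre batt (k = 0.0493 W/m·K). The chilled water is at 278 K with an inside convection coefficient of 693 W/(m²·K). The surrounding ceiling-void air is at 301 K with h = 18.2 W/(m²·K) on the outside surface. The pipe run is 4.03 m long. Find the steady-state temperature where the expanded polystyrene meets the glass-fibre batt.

For a radial system each layer contributes R = ln(r_out/r_in)/(2πkL); films add R = 1/(hA).
R_inner film = 1/(h_i·2πr₁L) = 1/(693×2π×0.019×4.03) = 0.002999 K/W
R_copper pipe wall = ln(26.7/19)/(2π×384×4.03) = 3.499×10^-5 K/W
R_expanded polystyrene = ln(71.7/26.7)/(2π×0.0347×4.03) = 1.124 K/W
R_glass-fibre batt = ln(131.7/71.7)/(2π×0.0493×4.03) = 0.4871 K/W
R_outer film = 1/(h_o·2πr_oL) = 1/(18.2×2π×0.1317×4.03) = 0.01648 K/W
R_total = 1.631 K/W
Q = ΔT/R_total = 23/1.631
Q = 14.1 W
T_interface = T_inner + Q·ΣR(inner→interface) = 278 + 14.1×1.127

T ≈ 294 K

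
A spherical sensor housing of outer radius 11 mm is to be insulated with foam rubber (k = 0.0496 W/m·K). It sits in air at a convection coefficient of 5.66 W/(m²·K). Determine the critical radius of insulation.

For a sphere r_cr = 2k/h = 2×0.0496/5.66
r_cr = 17.5 mm; since the bare radius (11 mm) is below r_cr, adding a thin layer of insulation will *increase* heat loss.

r_cr ≈ 17.5 mm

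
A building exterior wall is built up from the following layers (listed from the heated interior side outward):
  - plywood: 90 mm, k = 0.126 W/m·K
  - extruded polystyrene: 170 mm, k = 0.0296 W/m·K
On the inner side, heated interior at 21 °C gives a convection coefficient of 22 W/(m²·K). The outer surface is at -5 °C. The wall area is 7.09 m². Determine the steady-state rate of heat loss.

Q ≈ 28.3 W

Treating each layer as a thermal resistance in series:
R_inner film = 1/(h_i·A) = 1/(22×7.09) = 0.006411 K/W
R_plywood = L/(kA) = 0.09/(0.126×7.09) = 0.1007 K/W
R_extruded polystyrene = L/(kA) = 0.17/(0.0296×7.09) = 0.81 K/W
R_total = 0.9172 K/W
Q = ΔT / R_total = 26 / 0.9172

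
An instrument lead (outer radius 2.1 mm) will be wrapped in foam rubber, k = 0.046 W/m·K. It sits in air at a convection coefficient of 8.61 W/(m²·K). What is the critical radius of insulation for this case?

r_cr ≈ 5.34 mm

For a cylinder r_cr = k/h = 0.046/8.61
r_cr = 5.34 mm; since the bare radius (2.1 mm) is below r_cr, adding a thin layer of insulation will *increase* heat loss.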